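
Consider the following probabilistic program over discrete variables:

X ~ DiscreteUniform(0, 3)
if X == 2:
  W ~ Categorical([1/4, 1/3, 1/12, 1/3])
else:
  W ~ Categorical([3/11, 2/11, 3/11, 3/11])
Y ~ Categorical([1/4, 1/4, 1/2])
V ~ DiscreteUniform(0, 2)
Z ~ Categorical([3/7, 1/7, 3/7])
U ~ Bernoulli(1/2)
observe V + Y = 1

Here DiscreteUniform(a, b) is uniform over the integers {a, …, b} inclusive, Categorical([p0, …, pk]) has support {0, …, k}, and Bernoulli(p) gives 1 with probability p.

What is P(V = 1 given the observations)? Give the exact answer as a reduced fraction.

Enumerate traces; 192 have nonzero weight after conditioning:
  (X=0, W=0, Y=0, V=1, Z=0, U=0) weight 3/2464
  (X=0, W=0, Y=0, V=1, Z=0, U=1) weight 3/2464
  (X=0, W=0, Y=0, V=1, Z=1, U=0) weight 1/2464
  (X=0, W=0, Y=0, V=1, Z=1, U=1) weight 1/2464
  (X=0, W=0, Y=0, V=1, Z=2, U=0) weight 3/2464
  (X=0, W=0, Y=0, V=1, Z=2, U=1) weight 3/2464
  (X=0, W=0, Y=1, V=0, Z=0, U=0) weight 3/2464
  (X=0, W=0, Y=1, V=0, Z=0, U=1) weight 3/2464
  … 184 more
Group by V:
  weight(V=0) = 1/12
  weight(V=1) = 1/12
Total weight = 1/12 + 1/12 = 1/6
P(V=0 | obs) = 1/12 / 1/6 = 1/2
P(V=1 | obs) = 1/12 / 1/6 = 1/2

P(V = 1 | obs) = 1/2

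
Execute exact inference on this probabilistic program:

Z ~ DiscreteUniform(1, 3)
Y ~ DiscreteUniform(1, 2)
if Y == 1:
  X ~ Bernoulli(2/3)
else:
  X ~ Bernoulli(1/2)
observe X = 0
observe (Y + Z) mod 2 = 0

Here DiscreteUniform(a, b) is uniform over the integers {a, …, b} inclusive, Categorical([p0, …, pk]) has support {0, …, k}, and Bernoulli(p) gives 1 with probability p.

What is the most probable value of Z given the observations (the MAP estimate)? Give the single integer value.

argmax_v P(Z = v | obs) = 2

Enumerate traces; 3 have nonzero weight after conditioning:
  (Z=1, Y=1, X=0) weight 1/18
  (Z=2, Y=2, X=0) weight 1/12
  (Z=3, Y=1, X=0) weight 1/18
Group by Z:
  weight(Z=1) = 1/18
  weight(Z=2) = 1/12
  weight(Z=3) = 1/18
Total weight = 1/18 + 1/12 + 1/18 = 7/36
P(Z=1 | obs) = 1/18 / 7/36 = 2/7
P(Z=2 | obs) = 1/12 / 7/36 = 3/7
P(Z=3 | obs) = 1/18 / 7/36 = 2/7
argmax = 2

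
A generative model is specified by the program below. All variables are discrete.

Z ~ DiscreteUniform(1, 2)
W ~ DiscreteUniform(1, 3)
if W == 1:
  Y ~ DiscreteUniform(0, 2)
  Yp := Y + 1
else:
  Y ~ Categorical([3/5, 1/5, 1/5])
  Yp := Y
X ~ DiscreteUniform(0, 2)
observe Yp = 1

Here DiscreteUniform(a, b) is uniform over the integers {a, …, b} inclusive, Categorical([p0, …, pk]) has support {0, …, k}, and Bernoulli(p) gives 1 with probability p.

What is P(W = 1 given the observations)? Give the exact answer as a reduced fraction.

Enumerate traces; 18 have nonzero weight after conditioning:
  (Z=1, W=1, Y=0, X=0) weight 1/54
  (Z=1, W=1, Y=0, X=1) weight 1/54
  (Z=1, W=1, Y=0, X=2) weight 1/54
  (Z=1, W=2, Y=1, X=0) weight 1/90
  (Z=1, W=2, Y=1, X=1) weight 1/90
  (Z=1, W=2, Y=1, X=2) weight 1/90
  (Z=1, W=3, Y=1, X=0) weight 1/90
  (Z=1, W=3, Y=1, X=1) weight 1/90
  … 10 more
Group by W:
  weight(W=1) = 1/9
  weight(W=2) = 1/15
  weight(W=3) = 1/15
Total weight = 1/9 + 1/15 + 1/15 = 11/45
P(W=1 | obs) = 1/9 / 11/45 = 5/11
P(W=2 | obs) = 1/15 / 11/45 = 3/11
P(W=3 | obs) = 1/15 / 11/45 = 3/11

P(W = 1 | obs) = 5/11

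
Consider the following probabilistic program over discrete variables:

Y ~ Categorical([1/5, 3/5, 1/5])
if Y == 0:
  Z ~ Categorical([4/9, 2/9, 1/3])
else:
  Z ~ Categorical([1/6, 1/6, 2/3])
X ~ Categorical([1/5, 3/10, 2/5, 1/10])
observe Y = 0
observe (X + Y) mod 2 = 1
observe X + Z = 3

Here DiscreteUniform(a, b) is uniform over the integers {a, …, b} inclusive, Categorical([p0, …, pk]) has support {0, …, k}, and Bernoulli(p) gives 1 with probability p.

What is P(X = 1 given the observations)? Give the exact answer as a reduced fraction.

Enumerate traces; 2 have nonzero weight after conditioning:
  (Y=0, Z=0, X=3) weight 2/225
  (Y=0, Z=2, X=1) weight 1/50
Group by X:
  weight(X=1) = 1/50
  weight(X=3) = 2/225
Total weight = 1/50 + 2/225 = 13/450
P(X=1 | obs) = 1/50 / 13/450 = 9/13
P(X=3 | obs) = 2/225 / 13/450 = 4/13

P(X = 1 | obs) = 9/13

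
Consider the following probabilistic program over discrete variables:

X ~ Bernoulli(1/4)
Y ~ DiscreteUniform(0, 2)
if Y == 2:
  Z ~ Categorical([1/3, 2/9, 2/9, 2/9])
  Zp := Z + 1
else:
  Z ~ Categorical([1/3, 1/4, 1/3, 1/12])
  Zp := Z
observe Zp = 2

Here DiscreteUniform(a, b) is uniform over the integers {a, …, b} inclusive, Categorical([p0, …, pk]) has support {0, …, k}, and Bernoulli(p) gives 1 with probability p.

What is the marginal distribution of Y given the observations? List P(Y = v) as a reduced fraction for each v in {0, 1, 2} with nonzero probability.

P(Y=0) = 3/8, P(Y=1) = 3/8, P(Y=2) = 1/4

Enumerate traces; 6 have nonzero weight after conditioning:
  (X=0, Y=0, Z=2) weight 1/12
  (X=0, Y=1, Z=2) weight 1/12
  (X=0, Y=2, Z=1) weight 1/18
  (X=1, Y=0, Z=2) weight 1/36
  (X=1, Y=1, Z=2) weight 1/36
  (X=1, Y=2, Z=1) weight 1/54
Group by Y:
  weight(Y=0) = 1/9
  weight(Y=1) = 1/9
  weight(Y=2) = 2/27
Total weight = 1/9 + 1/9 + 2/27 = 8/27
P(Y=0 | obs) = 1/9 / 8/27 = 3/8
P(Y=1 | obs) = 1/9 / 8/27 = 3/8
P(Y=2 | obs) = 2/27 / 8/27 = 1/4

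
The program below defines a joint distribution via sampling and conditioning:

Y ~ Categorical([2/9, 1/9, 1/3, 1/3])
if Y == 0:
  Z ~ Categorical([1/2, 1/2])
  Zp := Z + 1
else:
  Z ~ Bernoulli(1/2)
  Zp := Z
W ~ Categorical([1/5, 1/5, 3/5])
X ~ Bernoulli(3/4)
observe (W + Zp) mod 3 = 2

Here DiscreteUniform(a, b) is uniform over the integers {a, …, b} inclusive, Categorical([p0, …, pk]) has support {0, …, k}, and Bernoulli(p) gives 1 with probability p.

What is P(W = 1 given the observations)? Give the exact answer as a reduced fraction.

Enumerate traces; 16 have nonzero weight after conditioning:
  (Y=0, Z=0, W=1, X=0) weight 1/180
  (Y=0, Z=0, W=1, X=1) weight 1/60
  (Y=0, Z=1, W=0, X=0) weight 1/180
  (Y=0, Z=1, W=0, X=1) weight 1/60
  (Y=1, Z=0, W=2, X=0) weight 1/120
  (Y=1, Z=0, W=2, X=1) weight 1/40
  (Y=1, Z=1, W=1, X=0) weight 1/360
  (Y=1, Z=1, W=1, X=1) weight 1/120
  … 8 more
Group by W:
  weight(W=0) = 1/45
  weight(W=1) = 1/10
  weight(W=2) = 7/30
Total weight = 1/45 + 1/10 + 7/30 = 16/45
P(W=0 | obs) = 1/45 / 16/45 = 1/16
P(W=1 | obs) = 1/10 / 16/45 = 9/32
P(W=2 | obs) = 7/30 / 16/45 = 21/32

P(W = 1 | obs) = 9/32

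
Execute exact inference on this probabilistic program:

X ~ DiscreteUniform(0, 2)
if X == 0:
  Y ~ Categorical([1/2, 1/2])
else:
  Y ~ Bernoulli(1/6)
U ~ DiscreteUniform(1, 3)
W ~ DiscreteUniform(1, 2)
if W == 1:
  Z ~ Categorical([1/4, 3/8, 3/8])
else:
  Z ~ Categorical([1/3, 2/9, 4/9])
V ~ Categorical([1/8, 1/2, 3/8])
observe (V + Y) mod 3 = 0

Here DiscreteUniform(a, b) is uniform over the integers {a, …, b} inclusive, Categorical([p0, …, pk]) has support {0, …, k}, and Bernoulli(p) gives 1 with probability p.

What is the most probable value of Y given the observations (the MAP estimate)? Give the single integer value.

argmax_v P(Y = v | obs) = 1

Enumerate traces; 108 have nonzero weight after conditioning:
  (X=0, Y=0, U=1, W=1, Z=0, V=0) weight 1/1152
  (X=0, Y=0, U=1, W=1, Z=1, V=0) weight 1/768
  (X=0, Y=0, U=1, W=1, Z=2, V=0) weight 1/768
  (X=0, Y=0, U=1, W=2, Z=0, V=0) weight 1/864
  (X=0, Y=0, U=1, W=2, Z=1, V=0) weight 1/1296
  (X=0, Y=0, U=1, W=2, Z=2, V=0) weight 1/648
  (X=0, Y=0, U=2, W=1, Z=0, V=0) weight 1/1152
  (X=0, Y=0, U=2, W=1, Z=1, V=0) weight 1/768
  (X=0, Y=1, U=1, W=1, Z=0, V=2) weight 1/384
  … 99 more
Group by Y:
  weight(Y=0) = 13/144
  weight(Y=1) = 5/48
Total weight = 13/144 + 5/48 = 7/36
P(Y=0 | obs) = 13/144 / 7/36 = 13/28
P(Y=1 | obs) = 5/48 / 7/36 = 15/28
argmax = 1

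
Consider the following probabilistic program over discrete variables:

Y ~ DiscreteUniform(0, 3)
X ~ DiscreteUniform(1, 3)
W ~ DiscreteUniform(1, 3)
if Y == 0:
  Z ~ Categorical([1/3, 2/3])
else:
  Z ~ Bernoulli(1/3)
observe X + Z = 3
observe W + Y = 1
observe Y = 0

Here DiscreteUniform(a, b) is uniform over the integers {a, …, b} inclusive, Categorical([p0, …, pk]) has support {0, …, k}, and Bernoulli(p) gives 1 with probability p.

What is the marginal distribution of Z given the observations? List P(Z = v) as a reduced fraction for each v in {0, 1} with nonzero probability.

P(Z=0) = 1/3, P(Z=1) = 2/3

Enumerate traces; 2 have nonzero weight after conditioning:
  (Y=0, X=2, W=1, Z=1) weight 1/54
  (Y=0, X=3, W=1, Z=0) weight 1/108
Group by Z:
  weight(Z=0) = 1/108
  weight(Z=1) = 1/54
Total weight = 1/108 + 1/54 = 1/36
P(Z=0 | obs) = 1/108 / 1/36 = 1/3
P(Z=1 | obs) = 1/54 / 1/36 = 2/3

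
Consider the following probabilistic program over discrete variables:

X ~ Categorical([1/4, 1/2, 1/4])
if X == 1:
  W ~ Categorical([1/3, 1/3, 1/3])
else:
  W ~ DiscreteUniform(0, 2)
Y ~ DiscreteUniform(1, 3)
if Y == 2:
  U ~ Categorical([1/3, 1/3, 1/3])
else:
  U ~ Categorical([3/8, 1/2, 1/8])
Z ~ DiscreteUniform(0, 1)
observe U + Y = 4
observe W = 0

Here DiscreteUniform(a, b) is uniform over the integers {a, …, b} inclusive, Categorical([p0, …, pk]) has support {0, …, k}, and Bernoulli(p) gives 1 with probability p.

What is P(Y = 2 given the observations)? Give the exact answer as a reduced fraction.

Enumerate traces; 12 have nonzero weight after conditioning:
  (X=0, W=0, Y=2, U=2, Z=0) weight 1/216
  (X=0, W=0, Y=2, U=2, Z=1) weight 1/216
  (X=0, W=0, Y=3, U=1, Z=0) weight 1/144
  (X=0, W=0, Y=3, U=1, Z=1) weight 1/144
  (X=1, W=0, Y=2, U=2, Z=0) weight 1/108
  (X=1, W=0, Y=2, U=2, Z=1) weight 1/108
  (X=1, W=0, Y=3, U=1, Z=0) weight 1/72
  (X=1, W=0, Y=3, U=1, Z=1) weight 1/72
  … 4 more
Group by Y:
  weight(Y=2) = 1/27
  weight(Y=3) = 1/18
Total weight = 1/27 + 1/18 = 5/54
P(Y=2 | obs) = 1/27 / 5/54 = 2/5
P(Y=3 | obs) = 1/18 / 5/54 = 3/5

P(Y = 2 | obs) = 2/5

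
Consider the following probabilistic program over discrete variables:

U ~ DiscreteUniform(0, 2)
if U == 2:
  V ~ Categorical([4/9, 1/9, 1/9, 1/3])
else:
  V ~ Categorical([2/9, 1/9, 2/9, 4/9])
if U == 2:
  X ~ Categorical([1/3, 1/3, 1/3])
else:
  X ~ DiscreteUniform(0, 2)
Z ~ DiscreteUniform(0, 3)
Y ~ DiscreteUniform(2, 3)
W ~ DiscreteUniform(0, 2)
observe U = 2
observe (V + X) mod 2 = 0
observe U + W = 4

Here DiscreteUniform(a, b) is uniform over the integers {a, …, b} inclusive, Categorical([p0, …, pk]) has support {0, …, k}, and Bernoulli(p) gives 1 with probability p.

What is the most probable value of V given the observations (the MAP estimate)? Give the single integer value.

Enumerate traces; 48 have nonzero weight after conditioning:
  (U=2, V=0, X=0, Z=0, Y=2, W=2) weight 1/486
  (U=2, V=0, X=0, Z=0, Y=3, W=2) weight 1/486
  (U=2, V=0, X=0, Z=1, Y=2, W=2) weight 1/486
  (U=2, V=0, X=0, Z=1, Y=3, W=2) weight 1/486
  (U=2, V=0, X=0, Z=2, Y=2, W=2) weight 1/486
  (U=2, V=0, X=0, Z=2, Y=3, W=2) weight 1/486
  (U=2, V=0, X=0, Z=3, Y=2, W=2) weight 1/486
  (U=2, V=0, X=0, Z=3, Y=3, W=2) weight 1/486
  (U=2, V=1, X=1, Z=0, Y=2, W=2) weight 1/1944
  (U=2, V=2, X=0, Z=0, Y=2, W=2) weight 1/1944
  … 38 more
Group by V:
  weight(V=0) = 8/243
  weight(V=1) = 1/243
  weight(V=2) = 2/243
  weight(V=3) = 1/81
Total weight = 8/243 + 1/243 + 2/243 + 1/81 = 14/243
P(V=0 | obs) = 8/243 / 14/243 = 4/7
P(V=1 | obs) = 1/243 / 14/243 = 1/14
P(V=2 | obs) = 2/243 / 14/243 = 1/7
P(V=3 | obs) = 1/81 / 14/243 = 3/14
argmax = 0

argmax_v P(V = v | obs) = 0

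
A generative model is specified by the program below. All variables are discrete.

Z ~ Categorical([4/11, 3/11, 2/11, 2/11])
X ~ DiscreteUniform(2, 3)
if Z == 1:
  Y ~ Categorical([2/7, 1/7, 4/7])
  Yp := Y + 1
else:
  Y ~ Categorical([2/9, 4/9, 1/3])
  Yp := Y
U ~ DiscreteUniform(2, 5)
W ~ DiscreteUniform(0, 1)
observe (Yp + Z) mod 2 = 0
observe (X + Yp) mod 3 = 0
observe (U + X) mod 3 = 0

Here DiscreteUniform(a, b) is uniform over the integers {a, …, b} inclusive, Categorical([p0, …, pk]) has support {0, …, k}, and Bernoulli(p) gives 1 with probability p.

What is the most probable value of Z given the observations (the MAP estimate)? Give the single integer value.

argmax_v P(Z = v | obs) = 1

Enumerate traces; 10 have nonzero weight after conditioning:
  (Z=0, X=3, Y=0, U=3, W=0) weight 1/198
  (Z=0, X=3, Y=0, U=3, W=1) weight 1/198
  (Z=1, X=2, Y=0, U=4, W=0) weight 3/616
  (Z=1, X=2, Y=0, U=4, W=1) weight 3/616
  (Z=1, X=3, Y=2, U=3, W=0) weight 3/308
  (Z=1, X=3, Y=2, U=3, W=1) weight 3/308
  (Z=2, X=3, Y=0, U=3, W=0) weight 1/396
  (Z=2, X=3, Y=0, U=3, W=1) weight 1/396
  (Z=3, X=2, Y=1, U=4, W=0) weight 1/198
  … 1 more
Group by Z:
  weight(Z=0) = 1/99
  weight(Z=1) = 9/308
  weight(Z=2) = 1/198
  weight(Z=3) = 1/99
Total weight = 1/99 + 9/308 + 1/198 + 1/99 = 151/2772
P(Z=0 | obs) = 1/99 / 151/2772 = 28/151
P(Z=1 | obs) = 9/308 / 151/2772 = 81/151
P(Z=2 | obs) = 1/198 / 151/2772 = 14/151
P(Z=3 | obs) = 1/99 / 151/2772 = 28/151
argmax = 1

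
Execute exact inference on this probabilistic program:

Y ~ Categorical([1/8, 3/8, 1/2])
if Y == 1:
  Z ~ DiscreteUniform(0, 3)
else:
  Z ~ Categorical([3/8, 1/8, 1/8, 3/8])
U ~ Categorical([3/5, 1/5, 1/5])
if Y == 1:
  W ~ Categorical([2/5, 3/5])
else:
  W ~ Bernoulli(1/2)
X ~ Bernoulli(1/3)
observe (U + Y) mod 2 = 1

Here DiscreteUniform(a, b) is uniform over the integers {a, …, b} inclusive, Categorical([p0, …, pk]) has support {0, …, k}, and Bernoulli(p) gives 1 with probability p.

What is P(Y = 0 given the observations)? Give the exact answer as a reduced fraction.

P(Y = 0 | obs) = 1/17

Enumerate traces; 64 have nonzero weight after conditioning:
  (Y=0, Z=0, U=1, W=0, X=0) weight 1/320
  (Y=0, Z=0, U=1, W=0, X=1) weight 1/640
  (Y=0, Z=0, U=1, W=1, X=0) weight 1/320
  (Y=0, Z=0, U=1, W=1, X=1) weight 1/640
  (Y=0, Z=1, U=1, W=0, X=0) weight 1/960
  (Y=0, Z=1, U=1, W=0, X=1) weight 1/1920
  (Y=0, Z=1, U=1, W=1, X=0) weight 1/960
  (Y=0, Z=1, U=1, W=1, X=1) weight 1/1920
  (Y=1, Z=0, U=0, W=0, X=0) weight 3/200
  (Y=2, Z=0, U=1, W=0, X=0) weight 1/80
  … 54 more
Group by Y:
  weight(Y=0) = 1/40
  weight(Y=1) = 3/10
  weight(Y=2) = 1/10
Total weight = 1/40 + 3/10 + 1/10 = 17/40
P(Y=0 | obs) = 1/40 / 17/40 = 1/17
P(Y=1 | obs) = 3/10 / 17/40 = 12/17
P(Y=2 | obs) = 1/10 / 17/40 = 4/17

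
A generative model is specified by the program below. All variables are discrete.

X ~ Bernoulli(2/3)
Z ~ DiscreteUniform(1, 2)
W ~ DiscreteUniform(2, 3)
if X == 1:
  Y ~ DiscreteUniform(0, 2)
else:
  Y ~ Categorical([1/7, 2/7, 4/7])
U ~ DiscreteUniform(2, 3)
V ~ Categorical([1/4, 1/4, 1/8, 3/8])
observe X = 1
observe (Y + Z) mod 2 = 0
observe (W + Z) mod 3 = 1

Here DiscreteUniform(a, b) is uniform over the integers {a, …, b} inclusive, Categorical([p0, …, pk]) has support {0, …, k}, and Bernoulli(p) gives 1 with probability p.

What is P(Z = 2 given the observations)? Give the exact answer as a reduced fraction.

Enumerate traces; 24 have nonzero weight after conditioning:
  (X=1, Z=1, W=3, Y=1, U=2, V=0) weight 1/144
  (X=1, Z=1, W=3, Y=1, U=2, V=1) weight 1/144
  (X=1, Z=1, W=3, Y=1, U=2, V=2) weight 1/288
  (X=1, Z=1, W=3, Y=1, U=2, V=3) weight 1/96
  (X=1, Z=1, W=3, Y=1, U=3, V=0) weight 1/144
  (X=1, Z=1, W=3, Y=1, U=3, V=1) weight 1/144
  (X=1, Z=1, W=3, Y=1, U=3, V=2) weight 1/288
  (X=1, Z=1, W=3, Y=1, U=3, V=3) weight 1/96
  (X=1, Z=2, W=2, Y=0, U=2, V=0) weight 1/144
  … 15 more
Group by Z:
  weight(Z=1) = 1/18
  weight(Z=2) = 1/9
Total weight = 1/18 + 1/9 = 1/6
P(Z=1 | obs) = 1/18 / 1/6 = 1/3
P(Z=2 | obs) = 1/9 / 1/6 = 2/3

P(Z = 2 | obs) = 2/3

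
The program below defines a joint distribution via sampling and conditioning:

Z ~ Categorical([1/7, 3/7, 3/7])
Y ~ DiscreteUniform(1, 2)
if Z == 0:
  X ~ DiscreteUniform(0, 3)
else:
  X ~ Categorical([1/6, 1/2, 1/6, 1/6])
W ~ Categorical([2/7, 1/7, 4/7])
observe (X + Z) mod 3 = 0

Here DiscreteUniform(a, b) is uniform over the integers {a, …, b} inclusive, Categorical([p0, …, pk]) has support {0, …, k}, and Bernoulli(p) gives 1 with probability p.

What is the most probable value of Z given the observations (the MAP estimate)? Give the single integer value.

argmax_v P(Z = v | obs) = 2

Enumerate traces; 24 have nonzero weight after conditioning:
  (Z=0, Y=1, X=0, W=0) weight 1/196
  (Z=0, Y=1, X=0, W=1) weight 1/392
  (Z=0, Y=1, X=0, W=2) weight 1/98
  (Z=0, Y=1, X=3, W=0) weight 1/196
  (Z=0, Y=1, X=3, W=1) weight 1/392
  (Z=0, Y=1, X=3, W=2) weight 1/98
  (Z=0, Y=2, X=0, W=0) weight 1/196
  (Z=0, Y=2, X=0, W=1) weight 1/392
  (Z=1, Y=1, X=2, W=0) weight 1/98
  (Z=2, Y=1, X=1, W=0) weight 3/98
  … 14 more
Group by Z:
  weight(Z=0) = 1/14
  weight(Z=1) = 1/14
  weight(Z=2) = 3/14
Total weight = 1/14 + 1/14 + 3/14 = 5/14
P(Z=0 | obs) = 1/14 / 5/14 = 1/5
P(Z=1 | obs) = 1/14 / 5/14 = 1/5
P(Z=2 | obs) = 3/14 / 5/14 = 3/5
argmax = 2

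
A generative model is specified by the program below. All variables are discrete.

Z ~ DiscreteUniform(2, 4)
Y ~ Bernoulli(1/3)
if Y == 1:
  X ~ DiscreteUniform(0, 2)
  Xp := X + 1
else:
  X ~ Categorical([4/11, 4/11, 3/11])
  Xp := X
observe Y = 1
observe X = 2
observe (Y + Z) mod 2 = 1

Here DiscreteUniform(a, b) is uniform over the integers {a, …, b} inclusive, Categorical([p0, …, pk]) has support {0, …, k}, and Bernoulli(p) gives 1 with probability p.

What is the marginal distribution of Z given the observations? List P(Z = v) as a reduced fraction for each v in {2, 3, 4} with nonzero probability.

Enumerate traces; 2 have nonzero weight after conditioning:
  (Z=2, Y=1, X=2) weight 1/27
  (Z=4, Y=1, X=2) weight 1/27
Group by Z:
  weight(Z=2) = 1/27
  weight(Z=4) = 1/27
Total weight = 1/27 + 1/27 = 2/27
P(Z=2 | obs) = 1/27 / 2/27 = 1/2
P(Z=4 | obs) = 1/27 / 2/27 = 1/2

P(Z=2) = 1/2, P(Z=4) = 1/2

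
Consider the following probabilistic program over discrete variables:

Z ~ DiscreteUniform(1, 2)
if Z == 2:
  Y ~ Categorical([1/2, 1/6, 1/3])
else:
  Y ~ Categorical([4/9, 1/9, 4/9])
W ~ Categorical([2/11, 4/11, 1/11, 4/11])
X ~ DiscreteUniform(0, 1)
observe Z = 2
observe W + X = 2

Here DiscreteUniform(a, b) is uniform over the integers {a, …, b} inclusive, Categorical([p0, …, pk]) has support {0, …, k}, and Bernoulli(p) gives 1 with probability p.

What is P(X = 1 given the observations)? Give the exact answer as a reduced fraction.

Enumerate traces; 6 have nonzero weight after conditioning:
  (Z=2, Y=0, W=1, X=1) weight 1/22
  (Z=2, Y=0, W=2, X=0) weight 1/88
  (Z=2, Y=1, W=1, X=1) weight 1/66
  (Z=2, Y=1, W=2, X=0) weight 1/264
  (Z=2, Y=2, W=1, X=1) weight 1/33
  (Z=2, Y=2, W=2, X=0) weight 1/132
Group by X:
  weight(X=0) = 1/44
  weight(X=1) = 1/11
Total weight = 1/44 + 1/11 = 5/44
P(X=0 | obs) = 1/44 / 5/44 = 1/5
P(X=1 | obs) = 1/11 / 5/44 = 4/5

P(X = 1 | obs) = 4/5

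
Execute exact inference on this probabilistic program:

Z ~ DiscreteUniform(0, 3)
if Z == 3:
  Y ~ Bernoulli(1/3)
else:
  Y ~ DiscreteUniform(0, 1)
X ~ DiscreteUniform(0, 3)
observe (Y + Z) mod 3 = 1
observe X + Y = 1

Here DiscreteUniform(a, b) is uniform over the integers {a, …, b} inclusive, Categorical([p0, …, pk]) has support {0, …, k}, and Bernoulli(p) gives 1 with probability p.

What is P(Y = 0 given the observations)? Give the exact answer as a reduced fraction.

Enumerate traces; 3 have nonzero weight after conditioning:
  (Z=0, Y=1, X=0) weight 1/32
  (Z=1, Y=0, X=1) weight 1/32
  (Z=3, Y=1, X=0) weight 1/48
Group by Y:
  weight(Y=0) = 1/32
  weight(Y=1) = 5/96
Total weight = 1/32 + 5/96 = 1/12
P(Y=0 | obs) = 1/32 / 1/12 = 3/8
P(Y=1 | obs) = 5/96 / 1/12 = 5/8

P(Y = 0 | obs) = 3/8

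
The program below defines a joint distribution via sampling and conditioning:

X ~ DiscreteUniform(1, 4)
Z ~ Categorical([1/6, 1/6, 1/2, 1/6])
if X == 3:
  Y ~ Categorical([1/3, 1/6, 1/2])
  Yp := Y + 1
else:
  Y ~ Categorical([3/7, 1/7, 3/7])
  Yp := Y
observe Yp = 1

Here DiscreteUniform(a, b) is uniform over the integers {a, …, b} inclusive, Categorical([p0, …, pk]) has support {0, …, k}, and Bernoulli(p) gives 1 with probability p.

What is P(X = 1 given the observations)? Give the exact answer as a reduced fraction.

P(X = 1 | obs) = 3/16

Enumerate traces; 16 have nonzero weight after conditioning:
  (X=1, Z=0, Y=1) weight 1/168
  (X=1, Z=1, Y=1) weight 1/168
  (X=1, Z=2, Y=1) weight 1/56
  (X=1, Z=3, Y=1) weight 1/168
  (X=2, Z=0, Y=1) weight 1/168
  (X=2, Z=1, Y=1) weight 1/168
  (X=2, Z=2, Y=1) weight 1/56
  (X=2, Z=3, Y=1) weight 1/168
  (X=3, Z=0, Y=0) weight 1/72
  (X=4, Z=0, Y=1) weight 1/168
  … 6 more
Group by X:
  weight(X=1) = 1/28
  weight(X=2) = 1/28
  weight(X=3) = 1/12
  weight(X=4) = 1/28
Total weight = 1/28 + 1/28 + 1/12 + 1/28 = 4/21
P(X=1 | obs) = 1/28 / 4/21 = 3/16
P(X=2 | obs) = 1/28 / 4/21 = 3/16
P(X=3 | obs) = 1/12 / 4/21 = 7/16
P(X=4 | obs) = 1/28 / 4/21 = 3/16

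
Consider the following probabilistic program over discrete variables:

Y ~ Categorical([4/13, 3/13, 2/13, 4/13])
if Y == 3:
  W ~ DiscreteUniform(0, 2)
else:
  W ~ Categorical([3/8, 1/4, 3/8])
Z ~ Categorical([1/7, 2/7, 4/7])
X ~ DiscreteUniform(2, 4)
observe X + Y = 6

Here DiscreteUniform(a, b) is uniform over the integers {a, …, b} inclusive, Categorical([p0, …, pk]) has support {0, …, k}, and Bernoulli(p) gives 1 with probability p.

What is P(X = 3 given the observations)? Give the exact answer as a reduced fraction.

P(X = 3 | obs) = 2/3

Enumerate traces; 18 have nonzero weight after conditioning:
  (Y=2, W=0, Z=0, X=4) weight 1/364
  (Y=2, W=0, Z=1, X=4) weight 1/182
  (Y=2, W=0, Z=2, X=4) weight 1/91
  (Y=2, W=1, Z=0, X=4) weight 1/546
  (Y=2, W=1, Z=1, X=4) weight 1/273
  (Y=2, W=1, Z=2, X=4) weight 2/273
  (Y=2, W=2, Z=0, X=4) weight 1/364
  (Y=2, W=2, Z=1, X=4) weight 1/182
  (Y=3, W=0, Z=0, X=3) weight 4/819
  … 9 more
Group by X:
  weight(X=3) = 4/39
  weight(X=4) = 2/39
Total weight = 4/39 + 2/39 = 2/13
P(X=3 | obs) = 4/39 / 2/13 = 2/3
P(X=4 | obs) = 2/39 / 2/13 = 1/3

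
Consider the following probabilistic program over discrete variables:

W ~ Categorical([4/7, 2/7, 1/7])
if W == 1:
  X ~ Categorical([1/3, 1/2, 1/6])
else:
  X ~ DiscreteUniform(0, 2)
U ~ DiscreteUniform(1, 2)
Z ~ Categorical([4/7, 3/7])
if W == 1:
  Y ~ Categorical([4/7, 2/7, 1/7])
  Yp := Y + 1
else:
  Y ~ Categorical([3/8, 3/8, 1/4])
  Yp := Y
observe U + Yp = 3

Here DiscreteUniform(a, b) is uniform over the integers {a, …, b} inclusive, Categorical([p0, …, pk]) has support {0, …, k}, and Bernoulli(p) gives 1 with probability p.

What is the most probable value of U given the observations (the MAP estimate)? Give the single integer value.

argmax_v P(U = v | obs) = 2

Enumerate traces; 36 have nonzero weight after conditioning:
  (W=0, X=0, U=1, Z=0, Y=2) weight 2/147
  (W=0, X=0, U=1, Z=1, Y=2) weight 1/98
  (W=0, X=0, U=2, Z=0, Y=1) weight 1/49
  (W=0, X=0, U=2, Z=1, Y=1) weight 3/196
  (W=0, X=1, U=1, Z=0, Y=2) weight 2/147
  (W=0, X=1, U=1, Z=1, Y=2) weight 1/98
  (W=0, X=1, U=2, Z=0, Y=1) weight 1/49
  (W=0, X=1, U=2, Z=1, Y=1) weight 3/196
  … 28 more
Group by U:
  weight(U=1) = 51/392
  weight(U=2) = 169/784
Total weight = 51/392 + 169/784 = 271/784
P(U=1 | obs) = 51/392 / 271/784 = 102/271
P(U=2 | obs) = 169/784 / 271/784 = 169/271
argmax = 2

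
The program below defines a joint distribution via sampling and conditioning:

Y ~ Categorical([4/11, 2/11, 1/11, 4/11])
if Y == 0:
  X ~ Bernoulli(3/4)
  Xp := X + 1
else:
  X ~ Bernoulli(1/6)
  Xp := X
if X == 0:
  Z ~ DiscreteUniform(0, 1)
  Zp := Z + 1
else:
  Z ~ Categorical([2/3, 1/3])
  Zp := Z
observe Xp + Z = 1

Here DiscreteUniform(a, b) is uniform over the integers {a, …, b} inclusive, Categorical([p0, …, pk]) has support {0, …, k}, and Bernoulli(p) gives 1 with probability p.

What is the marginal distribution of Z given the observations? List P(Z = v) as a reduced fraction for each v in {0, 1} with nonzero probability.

Enumerate traces; 7 have nonzero weight after conditioning:
  (Y=0, X=0, Z=0) weight 1/22
  (Y=1, X=0, Z=1) weight 5/66
  (Y=1, X=1, Z=0) weight 2/99
  (Y=2, X=0, Z=1) weight 5/132
  (Y=2, X=1, Z=0) weight 1/99
  (Y=3, X=0, Z=1) weight 5/33
  (Y=3, X=1, Z=0) weight 4/99
Group by Z:
  weight(Z=0) = 23/198
  weight(Z=1) = 35/132
Total weight = 23/198 + 35/132 = 151/396
P(Z=0 | obs) = 23/198 / 151/396 = 46/151
P(Z=1 | obs) = 35/132 / 151/396 = 105/151

P(Z=0) = 46/151, P(Z=1) = 105/151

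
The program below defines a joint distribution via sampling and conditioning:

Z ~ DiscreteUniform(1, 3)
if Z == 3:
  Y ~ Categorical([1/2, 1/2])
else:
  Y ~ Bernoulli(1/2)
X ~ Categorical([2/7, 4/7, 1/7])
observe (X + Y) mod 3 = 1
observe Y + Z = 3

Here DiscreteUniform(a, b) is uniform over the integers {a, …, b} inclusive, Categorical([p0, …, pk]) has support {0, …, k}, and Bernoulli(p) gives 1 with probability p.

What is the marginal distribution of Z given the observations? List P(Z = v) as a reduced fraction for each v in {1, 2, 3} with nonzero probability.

P(Z=2) = 1/3, P(Z=3) = 2/3

Enumerate traces; 2 have nonzero weight after conditioning:
  (Z=2, Y=1, X=0) weight 1/21
  (Z=3, Y=0, X=1) weight 2/21
Group by Z:
  weight(Z=2) = 1/21
  weight(Z=3) = 2/21
Total weight = 1/21 + 2/21 = 1/7
P(Z=2 | obs) = 1/21 / 1/7 = 1/3
P(Z=3 | obs) = 2/21 / 1/7 = 2/3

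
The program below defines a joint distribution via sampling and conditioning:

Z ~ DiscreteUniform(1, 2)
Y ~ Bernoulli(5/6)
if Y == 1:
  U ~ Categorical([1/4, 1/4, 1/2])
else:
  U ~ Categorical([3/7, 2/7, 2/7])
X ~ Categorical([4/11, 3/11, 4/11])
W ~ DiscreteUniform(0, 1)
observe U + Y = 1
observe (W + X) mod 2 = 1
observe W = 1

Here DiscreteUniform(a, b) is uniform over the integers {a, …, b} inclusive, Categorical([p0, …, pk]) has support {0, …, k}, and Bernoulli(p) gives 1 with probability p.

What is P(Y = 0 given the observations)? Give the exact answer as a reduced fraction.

Enumerate traces; 8 have nonzero weight after conditioning:
  (Z=1, Y=0, U=1, X=0, W=1) weight 1/231
  (Z=1, Y=0, U=1, X=2, W=1) weight 1/231
  (Z=1, Y=1, U=0, X=0, W=1) weight 5/264
  (Z=1, Y=1, U=0, X=2, W=1) weight 5/264
  (Z=2, Y=0, U=1, X=0, W=1) weight 1/231
  (Z=2, Y=0, U=1, X=2, W=1) weight 1/231
  (Z=2, Y=1, U=0, X=0, W=1) weight 5/264
  (Z=2, Y=1, U=0, X=2, W=1) weight 5/264
Group by Y:
  weight(Y=0) = 4/231
  weight(Y=1) = 5/66
Total weight = 4/231 + 5/66 = 43/462
P(Y=0 | obs) = 4/231 / 43/462 = 8/43
P(Y=1 | obs) = 5/66 / 43/462 = 35/43

P(Y = 0 | obs) = 8/43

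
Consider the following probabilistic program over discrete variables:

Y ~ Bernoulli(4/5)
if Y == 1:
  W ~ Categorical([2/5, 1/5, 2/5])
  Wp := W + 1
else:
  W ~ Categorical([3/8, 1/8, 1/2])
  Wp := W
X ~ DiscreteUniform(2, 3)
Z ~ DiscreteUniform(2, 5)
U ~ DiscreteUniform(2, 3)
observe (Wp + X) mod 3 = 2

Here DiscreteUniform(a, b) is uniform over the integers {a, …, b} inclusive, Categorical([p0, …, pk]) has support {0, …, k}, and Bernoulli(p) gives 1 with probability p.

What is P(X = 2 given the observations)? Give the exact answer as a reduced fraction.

P(X = 2 | obs) = 79/131

Enumerate traces; 32 have nonzero weight after conditioning:
  (Y=0, W=0, X=2, Z=2, U=2) weight 3/640
  (Y=0, W=0, X=2, Z=2, U=3) weight 3/640
  (Y=0, W=0, X=2, Z=3, U=2) weight 3/640
  (Y=0, W=0, X=2, Z=3, U=3) weight 3/640
  (Y=0, W=0, X=2, Z=4, U=2) weight 3/640
  (Y=0, W=0, X=2, Z=4, U=3) weight 3/640
  (Y=0, W=0, X=2, Z=5, U=2) weight 3/640
  (Y=0, W=0, X=2, Z=5, U=3) weight 3/640
  (Y=0, W=2, X=3, Z=2, U=2) weight 1/160
  … 23 more
Group by X:
  weight(X=2) = 79/400
  weight(X=3) = 13/100
Total weight = 79/400 + 13/100 = 131/400
P(X=2 | obs) = 79/400 / 131/400 = 79/131
P(X=3 | obs) = 13/100 / 131/400 = 52/131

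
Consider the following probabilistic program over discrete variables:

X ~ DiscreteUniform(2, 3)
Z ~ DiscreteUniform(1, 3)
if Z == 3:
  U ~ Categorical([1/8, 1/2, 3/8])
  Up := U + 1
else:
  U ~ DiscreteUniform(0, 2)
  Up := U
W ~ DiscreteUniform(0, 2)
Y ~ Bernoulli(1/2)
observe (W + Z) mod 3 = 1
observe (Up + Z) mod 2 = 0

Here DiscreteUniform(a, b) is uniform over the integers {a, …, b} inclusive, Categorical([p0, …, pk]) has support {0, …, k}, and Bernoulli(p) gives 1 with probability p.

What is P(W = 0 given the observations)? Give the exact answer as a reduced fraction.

P(W = 0 | obs) = 2/9

Enumerate traces; 20 have nonzero weight after conditioning:
  (X=2, Z=1, U=1, W=0, Y=0) weight 1/108
  (X=2, Z=1, U=1, W=0, Y=1) weight 1/108
  (X=2, Z=2, U=0, W=2, Y=0) weight 1/108
  (X=2, Z=2, U=0, W=2, Y=1) weight 1/108
  (X=2, Z=2, U=2, W=2, Y=0) weight 1/108
  (X=2, Z=2, U=2, W=2, Y=1) weight 1/108
  (X=2, Z=3, U=0, W=1, Y=0) weight 1/288
  (X=2, Z=3, U=0, W=1, Y=1) weight 1/288
  … 12 more
Group by W:
  weight(W=0) = 1/27
  weight(W=1) = 1/18
  weight(W=2) = 2/27
Total weight = 1/27 + 1/18 + 2/27 = 1/6
P(W=0 | obs) = 1/27 / 1/6 = 2/9
P(W=1 | obs) = 1/18 / 1/6 = 1/3
P(W=2 | obs) = 2/27 / 1/6 = 4/9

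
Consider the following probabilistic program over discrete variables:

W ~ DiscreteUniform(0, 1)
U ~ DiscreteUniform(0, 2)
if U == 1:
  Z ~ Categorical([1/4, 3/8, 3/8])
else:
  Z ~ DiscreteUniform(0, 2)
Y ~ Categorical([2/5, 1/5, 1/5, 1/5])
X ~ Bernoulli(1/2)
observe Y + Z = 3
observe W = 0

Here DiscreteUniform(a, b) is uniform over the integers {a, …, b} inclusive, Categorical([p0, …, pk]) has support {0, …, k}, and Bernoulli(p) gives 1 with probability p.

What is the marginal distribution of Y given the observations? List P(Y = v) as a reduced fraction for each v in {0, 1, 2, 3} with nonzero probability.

Enumerate traces; 18 have nonzero weight after conditioning:
  (W=0, U=0, Z=0, Y=3, X=0) weight 1/180
  (W=0, U=0, Z=0, Y=3, X=1) weight 1/180
  (W=0, U=0, Z=1, Y=2, X=0) weight 1/180
  (W=0, U=0, Z=1, Y=2, X=1) weight 1/180
  (W=0, U=0, Z=2, Y=1, X=0) weight 1/180
  (W=0, U=0, Z=2, Y=1, X=1) weight 1/180
  (W=0, U=1, Z=0, Y=3, X=0) weight 1/240
  (W=0, U=1, Z=0, Y=3, X=1) weight 1/240
  … 10 more
Group by Y:
  weight(Y=1) = 5/144
  weight(Y=2) = 5/144
  weight(Y=3) = 11/360
Total weight = 5/144 + 5/144 + 11/360 = 1/10
P(Y=1 | obs) = 5/144 / 1/10 = 25/72
P(Y=2 | obs) = 5/144 / 1/10 = 25/72
P(Y=3 | obs) = 11/360 / 1/10 = 11/36

P(Y=1) = 25/72, P(Y=2) = 25/72, P(Y=3) = 11/36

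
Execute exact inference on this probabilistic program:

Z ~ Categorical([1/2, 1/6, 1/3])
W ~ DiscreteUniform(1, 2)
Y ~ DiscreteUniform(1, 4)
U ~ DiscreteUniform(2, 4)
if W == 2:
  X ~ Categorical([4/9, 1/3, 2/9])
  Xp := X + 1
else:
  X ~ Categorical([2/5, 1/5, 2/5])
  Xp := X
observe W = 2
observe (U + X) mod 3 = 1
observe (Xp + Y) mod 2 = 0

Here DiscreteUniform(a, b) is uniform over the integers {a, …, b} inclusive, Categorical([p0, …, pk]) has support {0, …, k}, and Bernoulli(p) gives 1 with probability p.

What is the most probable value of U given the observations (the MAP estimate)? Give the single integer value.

argmax_v P(U = v | obs) = 4

Enumerate traces; 18 have nonzero weight after conditioning:
  (Z=0, W=2, Y=1, U=2, X=2) weight 1/216
  (Z=0, W=2, Y=1, U=4, X=0) weight 1/108
  (Z=0, W=2, Y=2, U=3, X=1) weight 1/144
  (Z=0, W=2, Y=3, U=2, X=2) weight 1/216
  (Z=0, W=2, Y=3, U=4, X=0) weight 1/108
  (Z=0, W=2, Y=4, U=3, X=1) weight 1/144
  (Z=1, W=2, Y=1, U=2, X=2) weight 1/648
  (Z=1, W=2, Y=1, U=4, X=0) weight 1/324
  … 10 more
Group by U:
  weight(U=2) = 1/54
  weight(U=3) = 1/36
  weight(U=4) = 1/27
Total weight = 1/54 + 1/36 + 1/27 = 1/12
P(U=2 | obs) = 1/54 / 1/12 = 2/9
P(U=3 | obs) = 1/36 / 1/12 = 1/3
P(U=4 | obs) = 1/27 / 1/12 = 4/9
argmax = 4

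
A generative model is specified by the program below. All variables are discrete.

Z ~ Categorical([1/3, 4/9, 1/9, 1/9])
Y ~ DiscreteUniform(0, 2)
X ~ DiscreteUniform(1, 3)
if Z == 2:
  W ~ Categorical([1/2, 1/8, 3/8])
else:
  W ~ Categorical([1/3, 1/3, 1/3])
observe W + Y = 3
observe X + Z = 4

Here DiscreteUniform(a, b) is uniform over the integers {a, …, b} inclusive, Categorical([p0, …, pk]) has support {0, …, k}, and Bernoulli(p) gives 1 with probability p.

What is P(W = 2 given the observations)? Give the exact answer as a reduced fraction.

P(W = 2 | obs) = 49/92

Enumerate traces; 6 have nonzero weight after conditioning:
  (Z=1, Y=1, X=3, W=2) weight 4/243
  (Z=1, Y=2, X=3, W=1) weight 4/243
  (Z=2, Y=1, X=2, W=2) weight 1/216
  (Z=2, Y=2, X=2, W=1) weight 1/648
  (Z=3, Y=1, X=1, W=2) weight 1/243
  (Z=3, Y=2, X=1, W=1) weight 1/243
Group by W:
  weight(W=1) = 43/1944
  weight(W=2) = 49/1944
Total weight = 43/1944 + 49/1944 = 23/486
P(W=1 | obs) = 43/1944 / 23/486 = 43/92
P(W=2 | obs) = 49/1944 / 23/486 = 49/92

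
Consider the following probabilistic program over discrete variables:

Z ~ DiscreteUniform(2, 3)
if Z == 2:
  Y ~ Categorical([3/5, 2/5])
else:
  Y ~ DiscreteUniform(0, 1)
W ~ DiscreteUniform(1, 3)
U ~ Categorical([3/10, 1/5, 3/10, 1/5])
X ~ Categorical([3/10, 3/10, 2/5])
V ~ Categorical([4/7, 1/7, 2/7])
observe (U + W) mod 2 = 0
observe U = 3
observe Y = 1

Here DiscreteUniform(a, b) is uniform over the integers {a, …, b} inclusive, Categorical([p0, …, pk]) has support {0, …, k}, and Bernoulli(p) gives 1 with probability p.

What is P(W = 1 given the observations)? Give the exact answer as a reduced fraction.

Enumerate traces; 36 have nonzero weight after conditioning:
  (Z=2, Y=1, W=1, U=3, X=0, V=0) weight 2/875
  (Z=2, Y=1, W=1, U=3, X=0, V=1) weight 1/1750
  (Z=2, Y=1, W=1, U=3, X=0, V=2) weight 1/875
  (Z=2, Y=1, W=1, U=3, X=1, V=0) weight 2/875
  (Z=2, Y=1, W=1, U=3, X=1, V=1) weight 1/1750
  (Z=2, Y=1, W=1, U=3, X=1, V=2) weight 1/875
  (Z=2, Y=1, W=1, U=3, X=2, V=0) weight 8/2625
  (Z=2, Y=1, W=1, U=3, X=2, V=1) weight 2/2625
  (Z=2, Y=1, W=3, U=3, X=0, V=0) weight 2/875
  … 27 more
Group by W:
  weight(W=1) = 3/100
  weight(W=3) = 3/100
Total weight = 3/100 + 3/100 = 3/50
P(W=1 | obs) = 3/100 / 3/50 = 1/2
P(W=3 | obs) = 3/100 / 3/50 = 1/2

P(W = 1 | obs) = 1/2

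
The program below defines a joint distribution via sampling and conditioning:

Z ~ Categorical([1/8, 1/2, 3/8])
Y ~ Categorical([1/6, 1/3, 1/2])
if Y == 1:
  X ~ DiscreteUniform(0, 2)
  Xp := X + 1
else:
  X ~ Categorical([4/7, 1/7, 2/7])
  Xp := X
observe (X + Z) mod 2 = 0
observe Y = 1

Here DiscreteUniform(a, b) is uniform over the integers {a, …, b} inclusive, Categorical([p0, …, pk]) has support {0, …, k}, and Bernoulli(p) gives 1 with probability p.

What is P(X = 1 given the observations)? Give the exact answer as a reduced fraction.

Enumerate traces; 5 have nonzero weight after conditioning:
  (Z=0, Y=1, X=0) weight 1/72
  (Z=0, Y=1, X=2) weight 1/72
  (Z=1, Y=1, X=1) weight 1/18
  (Z=2, Y=1, X=0) weight 1/24
  (Z=2, Y=1, X=2) weight 1/24
Group by X:
  weight(X=0) = 1/18
  weight(X=1) = 1/18
  weight(X=2) = 1/18
Total weight = 1/18 + 1/18 + 1/18 = 1/6
P(X=0 | obs) = 1/18 / 1/6 = 1/3
P(X=1 | obs) = 1/18 / 1/6 = 1/3
P(X=2 | obs) = 1/18 / 1/6 = 1/3

P(X = 1 | obs) = 1/3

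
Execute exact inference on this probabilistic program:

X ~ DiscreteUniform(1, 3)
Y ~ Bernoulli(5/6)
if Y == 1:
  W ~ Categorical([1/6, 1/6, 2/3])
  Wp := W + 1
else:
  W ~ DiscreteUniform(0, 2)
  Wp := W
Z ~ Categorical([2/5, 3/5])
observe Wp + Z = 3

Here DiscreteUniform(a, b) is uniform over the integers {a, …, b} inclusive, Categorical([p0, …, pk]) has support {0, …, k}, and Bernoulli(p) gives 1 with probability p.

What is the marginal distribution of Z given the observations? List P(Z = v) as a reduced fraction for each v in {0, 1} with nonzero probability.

Enumerate traces; 9 have nonzero weight after conditioning:
  (X=1, Y=0, W=2, Z=1) weight 1/90
  (X=1, Y=1, W=1, Z=1) weight 1/36
  (X=1, Y=1, W=2, Z=0) weight 2/27
  (X=2, Y=0, W=2, Z=1) weight 1/90
  (X=2, Y=1, W=1, Z=1) weight 1/36
  (X=2, Y=1, W=2, Z=0) weight 2/27
  (X=3, Y=0, W=2, Z=1) weight 1/90
  (X=3, Y=1, W=1, Z=1) weight 1/36
  … 1 more
Group by Z:
  weight(Z=0) = 2/9
  weight(Z=1) = 7/60
Total weight = 2/9 + 7/60 = 61/180
P(Z=0 | obs) = 2/9 / 61/180 = 40/61
P(Z=1 | obs) = 7/60 / 61/180 = 21/61

P(Z=0) = 40/61, P(Z=1) = 21/61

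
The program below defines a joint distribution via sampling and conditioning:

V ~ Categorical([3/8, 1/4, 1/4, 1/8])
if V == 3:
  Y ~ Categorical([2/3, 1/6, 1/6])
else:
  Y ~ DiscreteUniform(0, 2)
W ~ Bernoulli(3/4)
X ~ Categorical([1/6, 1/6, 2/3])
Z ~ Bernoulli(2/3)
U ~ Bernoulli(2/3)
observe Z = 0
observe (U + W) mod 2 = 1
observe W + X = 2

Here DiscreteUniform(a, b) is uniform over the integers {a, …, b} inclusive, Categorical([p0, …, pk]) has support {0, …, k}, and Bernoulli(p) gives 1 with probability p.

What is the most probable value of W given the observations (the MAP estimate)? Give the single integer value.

Enumerate traces; 24 have nonzero weight after conditioning:
  (V=0, Y=0, W=0, X=2, Z=0, U=1) weight 1/216
  (V=0, Y=0, W=1, X=1, Z=0, U=0) weight 1/576
  (V=0, Y=1, W=0, X=2, Z=0, U=1) weight 1/216
  (V=0, Y=1, W=1, X=1, Z=0, U=0) weight 1/576
  (V=0, Y=2, W=0, X=2, Z=0, U=1) weight 1/216
  (V=0, Y=2, W=1, X=1, Z=0, U=0) weight 1/576
  (V=1, Y=0, W=0, X=2, Z=0, U=1) weight 1/324
  (V=1, Y=0, W=1, X=1, Z=0, U=0) weight 1/864
  … 16 more
Group by W:
  weight(W=0) = 1/27
  weight(W=1) = 1/72
Total weight = 1/27 + 1/72 = 11/216
P(W=0 | obs) = 1/27 / 11/216 = 8/11
P(W=1 | obs) = 1/72 / 11/216 = 3/11
argmax = 0

argmax_v P(W = v | obs) = 0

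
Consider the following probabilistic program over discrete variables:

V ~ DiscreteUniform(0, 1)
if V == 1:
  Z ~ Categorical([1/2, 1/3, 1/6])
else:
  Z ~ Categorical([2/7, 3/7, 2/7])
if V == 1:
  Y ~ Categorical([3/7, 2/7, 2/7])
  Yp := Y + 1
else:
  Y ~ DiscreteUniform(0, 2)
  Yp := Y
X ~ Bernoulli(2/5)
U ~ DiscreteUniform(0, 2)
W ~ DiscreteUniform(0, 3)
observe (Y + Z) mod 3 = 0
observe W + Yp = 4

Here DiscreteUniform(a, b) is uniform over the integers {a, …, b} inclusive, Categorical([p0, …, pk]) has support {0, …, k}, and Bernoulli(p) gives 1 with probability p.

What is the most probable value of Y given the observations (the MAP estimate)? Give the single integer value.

Enumerate traces; 30 have nonzero weight after conditioning:
  (V=0, Z=1, Y=2, X=0, U=0, W=2) weight 1/280
  (V=0, Z=1, Y=2, X=0, U=1, W=2) weight 1/280
  (V=0, Z=1, Y=2, X=0, U=2, W=2) weight 1/280
  (V=0, Z=1, Y=2, X=1, U=0, W=2) weight 1/420
  (V=0, Z=1, Y=2, X=1, U=1, W=2) weight 1/420
  (V=0, Z=1, Y=2, X=1, U=2, W=2) weight 1/420
  (V=0, Z=2, Y=1, X=0, U=0, W=3) weight 1/420
  (V=0, Z=2, Y=1, X=0, U=1, W=3) weight 1/420
  (V=1, Z=0, Y=0, X=0, U=0, W=3) weight 3/560
  … 21 more
Group by Y:
  weight(Y=0) = 3/112
  weight(Y=1) = 1/56
  weight(Y=2) = 5/168
Total weight = 3/112 + 1/56 + 5/168 = 25/336
P(Y=0 | obs) = 3/112 / 25/336 = 9/25
P(Y=1 | obs) = 1/56 / 25/336 = 6/25
P(Y=2 | obs) = 5/168 / 25/336 = 2/5
argmax = 2

argmax_v P(Y = v | obs) = 2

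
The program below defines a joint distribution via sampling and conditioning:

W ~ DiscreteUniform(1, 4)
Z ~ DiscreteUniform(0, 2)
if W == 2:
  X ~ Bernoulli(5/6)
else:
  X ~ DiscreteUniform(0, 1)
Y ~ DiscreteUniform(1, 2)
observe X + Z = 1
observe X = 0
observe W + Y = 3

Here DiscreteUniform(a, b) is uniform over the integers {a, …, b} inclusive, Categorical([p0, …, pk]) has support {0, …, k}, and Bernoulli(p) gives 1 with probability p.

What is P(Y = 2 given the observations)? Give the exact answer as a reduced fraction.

P(Y = 2 | obs) = 3/4

Enumerate traces; 2 have nonzero weight after conditioning:
  (W=1, Z=1, X=0, Y=2) weight 1/48
  (W=2, Z=1, X=0, Y=1) weight 1/144
Group by Y:
  weight(Y=1) = 1/144
  weight(Y=2) = 1/48
Total weight = 1/144 + 1/48 = 1/36
P(Y=1 | obs) = 1/144 / 1/36 = 1/4
P(Y=2 | obs) = 1/48 / 1/36 = 3/4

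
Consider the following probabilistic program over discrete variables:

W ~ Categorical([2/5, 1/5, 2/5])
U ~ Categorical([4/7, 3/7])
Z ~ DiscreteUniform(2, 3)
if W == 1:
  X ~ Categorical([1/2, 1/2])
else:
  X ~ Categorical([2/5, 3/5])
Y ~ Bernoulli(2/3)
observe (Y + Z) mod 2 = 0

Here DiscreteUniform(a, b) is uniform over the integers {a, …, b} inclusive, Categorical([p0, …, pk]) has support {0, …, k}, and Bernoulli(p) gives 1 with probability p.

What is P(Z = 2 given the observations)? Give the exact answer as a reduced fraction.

Enumerate traces; 24 have nonzero weight after conditioning:
  (W=0, U=0, Z=2, X=0, Y=0) weight 8/525
  (W=0, U=0, Z=2, X=1, Y=0) weight 4/175
  (W=0, U=0, Z=3, X=0, Y=1) weight 16/525
  (W=0, U=0, Z=3, X=1, Y=1) weight 8/175
  (W=0, U=1, Z=2, X=0, Y=0) weight 2/175
  (W=0, U=1, Z=2, X=1, Y=0) weight 3/175
  (W=0, U=1, Z=3, X=0, Y=1) weight 4/175
  (W=0, U=1, Z=3, X=1, Y=1) weight 6/175
  … 16 more
Group by Z:
  weight(Z=2) = 1/6
  weight(Z=3) = 1/3
Total weight = 1/6 + 1/3 = 1/2
P(Z=2 | obs) = 1/6 / 1/2 = 1/3
P(Z=3 | obs) = 1/3 / 1/2 = 2/3

P(Z = 2 | obs) = 1/3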